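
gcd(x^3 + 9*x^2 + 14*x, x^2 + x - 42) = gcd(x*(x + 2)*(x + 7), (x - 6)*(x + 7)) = x + 7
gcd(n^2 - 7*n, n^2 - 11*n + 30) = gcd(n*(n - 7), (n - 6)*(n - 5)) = 1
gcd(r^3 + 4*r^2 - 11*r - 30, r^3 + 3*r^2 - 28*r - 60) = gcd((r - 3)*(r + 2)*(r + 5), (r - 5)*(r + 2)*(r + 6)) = r + 2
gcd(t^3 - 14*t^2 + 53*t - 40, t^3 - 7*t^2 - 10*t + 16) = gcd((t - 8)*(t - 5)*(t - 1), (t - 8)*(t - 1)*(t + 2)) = t^2 - 9*t + 8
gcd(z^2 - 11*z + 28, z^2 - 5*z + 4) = z - 4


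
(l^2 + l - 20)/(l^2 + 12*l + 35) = (l - 4)/(l + 7)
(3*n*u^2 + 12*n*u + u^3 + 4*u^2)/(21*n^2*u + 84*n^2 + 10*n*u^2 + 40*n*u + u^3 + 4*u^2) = u/(7*n + u)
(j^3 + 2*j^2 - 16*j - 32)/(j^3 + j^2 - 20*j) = (j^2 + 6*j + 8)/(j*(j + 5))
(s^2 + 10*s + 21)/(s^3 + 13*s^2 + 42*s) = (s + 3)/(s*(s + 6))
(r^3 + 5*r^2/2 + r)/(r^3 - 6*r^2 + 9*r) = (r^2 + 5*r/2 + 1)/(r^2 - 6*r + 9)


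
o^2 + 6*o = o*(o + 6)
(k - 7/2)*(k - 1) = k^2 - 9*k/2 + 7/2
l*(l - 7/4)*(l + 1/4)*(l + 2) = l^4 + l^3/2 - 55*l^2/16 - 7*l/8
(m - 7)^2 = m^2 - 14*m + 49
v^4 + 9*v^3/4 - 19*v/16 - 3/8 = (v - 3/4)*(v + 1/2)^2*(v + 2)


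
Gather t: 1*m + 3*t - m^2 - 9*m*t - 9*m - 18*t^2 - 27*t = -m^2 - 8*m - 18*t^2 + t*(-9*m - 24)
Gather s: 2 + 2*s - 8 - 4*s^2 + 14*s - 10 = -4*s^2 + 16*s - 16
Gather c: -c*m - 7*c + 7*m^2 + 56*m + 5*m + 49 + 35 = c*(-m - 7) + 7*m^2 + 61*m + 84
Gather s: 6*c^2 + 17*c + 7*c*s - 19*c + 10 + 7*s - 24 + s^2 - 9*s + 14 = 6*c^2 - 2*c + s^2 + s*(7*c - 2)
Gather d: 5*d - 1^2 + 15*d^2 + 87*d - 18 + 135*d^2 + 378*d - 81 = 150*d^2 + 470*d - 100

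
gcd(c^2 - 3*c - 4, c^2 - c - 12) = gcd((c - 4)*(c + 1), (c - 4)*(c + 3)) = c - 4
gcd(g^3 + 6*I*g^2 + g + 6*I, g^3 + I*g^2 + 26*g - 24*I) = g^2 + 5*I*g + 6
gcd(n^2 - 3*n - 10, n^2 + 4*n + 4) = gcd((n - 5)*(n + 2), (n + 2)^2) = n + 2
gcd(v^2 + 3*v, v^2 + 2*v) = v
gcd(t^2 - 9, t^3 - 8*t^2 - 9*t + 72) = t^2 - 9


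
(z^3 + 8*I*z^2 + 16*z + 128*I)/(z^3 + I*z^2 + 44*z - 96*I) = (z + 4*I)/(z - 3*I)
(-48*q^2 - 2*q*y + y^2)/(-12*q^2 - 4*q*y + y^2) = (48*q^2 + 2*q*y - y^2)/(12*q^2 + 4*q*y - y^2)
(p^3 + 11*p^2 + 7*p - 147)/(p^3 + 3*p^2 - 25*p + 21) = (p + 7)/(p - 1)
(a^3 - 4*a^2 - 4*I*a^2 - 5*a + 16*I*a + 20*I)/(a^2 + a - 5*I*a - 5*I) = (a^2 - a*(5 + 4*I) + 20*I)/(a - 5*I)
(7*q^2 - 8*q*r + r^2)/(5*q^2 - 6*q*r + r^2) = (7*q - r)/(5*q - r)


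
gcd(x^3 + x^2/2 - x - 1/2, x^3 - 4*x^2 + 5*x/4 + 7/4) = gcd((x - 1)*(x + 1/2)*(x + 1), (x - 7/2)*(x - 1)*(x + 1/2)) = x^2 - x/2 - 1/2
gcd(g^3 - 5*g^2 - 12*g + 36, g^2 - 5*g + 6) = g - 2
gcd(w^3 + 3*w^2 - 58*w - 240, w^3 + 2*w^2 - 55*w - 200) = w^2 - 3*w - 40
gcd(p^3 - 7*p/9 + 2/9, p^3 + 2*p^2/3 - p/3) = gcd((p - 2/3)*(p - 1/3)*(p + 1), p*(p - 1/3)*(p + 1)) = p^2 + 2*p/3 - 1/3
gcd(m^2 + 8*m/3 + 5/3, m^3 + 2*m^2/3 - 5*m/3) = m + 5/3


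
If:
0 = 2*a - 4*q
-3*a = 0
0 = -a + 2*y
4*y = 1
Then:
No Solution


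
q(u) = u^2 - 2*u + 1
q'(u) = 2*u - 2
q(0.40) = 0.36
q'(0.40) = -1.20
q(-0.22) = 1.49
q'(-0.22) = -2.44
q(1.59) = 0.35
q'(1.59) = 1.18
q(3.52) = 6.35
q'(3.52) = 5.04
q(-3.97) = 24.70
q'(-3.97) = -9.94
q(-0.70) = 2.89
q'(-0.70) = -3.40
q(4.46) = 11.97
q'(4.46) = 6.92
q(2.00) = 1.00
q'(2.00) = 2.00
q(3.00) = 4.00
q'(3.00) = 4.00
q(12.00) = 121.00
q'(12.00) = 22.00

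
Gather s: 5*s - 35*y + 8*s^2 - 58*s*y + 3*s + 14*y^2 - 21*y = 8*s^2 + s*(8 - 58*y) + 14*y^2 - 56*y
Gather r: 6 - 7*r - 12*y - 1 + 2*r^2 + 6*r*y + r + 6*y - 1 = 2*r^2 + r*(6*y - 6) - 6*y + 4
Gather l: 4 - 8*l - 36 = -8*l - 32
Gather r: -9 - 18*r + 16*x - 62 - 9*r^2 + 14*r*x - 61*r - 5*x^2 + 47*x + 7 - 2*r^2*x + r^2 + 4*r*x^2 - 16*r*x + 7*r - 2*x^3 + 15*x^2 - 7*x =r^2*(-2*x - 8) + r*(4*x^2 - 2*x - 72) - 2*x^3 + 10*x^2 + 56*x - 64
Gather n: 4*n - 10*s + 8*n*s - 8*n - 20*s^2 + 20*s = n*(8*s - 4) - 20*s^2 + 10*s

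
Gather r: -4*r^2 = -4*r^2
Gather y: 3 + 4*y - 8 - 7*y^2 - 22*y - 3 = -7*y^2 - 18*y - 8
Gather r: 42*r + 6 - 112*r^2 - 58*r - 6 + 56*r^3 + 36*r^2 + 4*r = 56*r^3 - 76*r^2 - 12*r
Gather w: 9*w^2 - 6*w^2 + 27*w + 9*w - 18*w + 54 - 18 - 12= 3*w^2 + 18*w + 24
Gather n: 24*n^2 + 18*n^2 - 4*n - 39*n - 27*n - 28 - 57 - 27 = 42*n^2 - 70*n - 112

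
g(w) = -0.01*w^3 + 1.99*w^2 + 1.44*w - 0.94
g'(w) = -0.03*w^2 + 3.98*w + 1.44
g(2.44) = 14.28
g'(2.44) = 10.97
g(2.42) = 14.06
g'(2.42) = 10.90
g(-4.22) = 29.17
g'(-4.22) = -15.89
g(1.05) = 2.75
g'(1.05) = 5.59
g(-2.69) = 9.78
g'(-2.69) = -9.48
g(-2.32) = 6.56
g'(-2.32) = -7.96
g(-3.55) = 19.47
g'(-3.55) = -13.07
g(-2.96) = 12.49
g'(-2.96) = -10.60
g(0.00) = -0.94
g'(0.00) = 1.44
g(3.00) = 21.02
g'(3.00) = 13.11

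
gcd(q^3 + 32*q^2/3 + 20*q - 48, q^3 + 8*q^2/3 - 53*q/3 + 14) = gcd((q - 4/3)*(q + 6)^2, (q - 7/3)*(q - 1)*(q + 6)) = q + 6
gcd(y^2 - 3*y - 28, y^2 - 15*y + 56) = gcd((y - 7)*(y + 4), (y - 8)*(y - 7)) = y - 7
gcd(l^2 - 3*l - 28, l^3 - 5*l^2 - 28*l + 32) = l + 4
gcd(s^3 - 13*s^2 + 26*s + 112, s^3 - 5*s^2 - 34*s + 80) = s - 8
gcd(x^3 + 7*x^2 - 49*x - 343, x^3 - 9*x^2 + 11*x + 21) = x - 7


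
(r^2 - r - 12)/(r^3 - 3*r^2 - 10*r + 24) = 1/(r - 2)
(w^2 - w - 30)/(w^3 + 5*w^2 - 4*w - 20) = (w - 6)/(w^2 - 4)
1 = 1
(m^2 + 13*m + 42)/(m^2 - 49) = (m + 6)/(m - 7)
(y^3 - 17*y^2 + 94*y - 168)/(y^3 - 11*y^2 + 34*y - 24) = (y - 7)/(y - 1)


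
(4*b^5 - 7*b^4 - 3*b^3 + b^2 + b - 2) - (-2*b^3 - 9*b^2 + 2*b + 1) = 4*b^5 - 7*b^4 - b^3 + 10*b^2 - b - 3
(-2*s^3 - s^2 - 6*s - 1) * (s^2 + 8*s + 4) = -2*s^5 - 17*s^4 - 22*s^3 - 53*s^2 - 32*s - 4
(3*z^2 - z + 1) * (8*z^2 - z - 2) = 24*z^4 - 11*z^3 + 3*z^2 + z - 2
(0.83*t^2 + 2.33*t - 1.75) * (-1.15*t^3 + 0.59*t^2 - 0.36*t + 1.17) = -0.9545*t^5 - 2.1898*t^4 + 3.0884*t^3 - 0.9002*t^2 + 3.3561*t - 2.0475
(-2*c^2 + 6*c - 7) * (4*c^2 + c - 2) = -8*c^4 + 22*c^3 - 18*c^2 - 19*c + 14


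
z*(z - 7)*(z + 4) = z^3 - 3*z^2 - 28*z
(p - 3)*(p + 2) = p^2 - p - 6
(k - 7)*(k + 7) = k^2 - 49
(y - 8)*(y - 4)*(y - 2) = y^3 - 14*y^2 + 56*y - 64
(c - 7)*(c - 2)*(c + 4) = c^3 - 5*c^2 - 22*c + 56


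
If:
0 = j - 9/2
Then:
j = 9/2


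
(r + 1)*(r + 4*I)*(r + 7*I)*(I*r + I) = I*r^4 - 11*r^3 + 2*I*r^3 - 22*r^2 - 27*I*r^2 - 11*r - 56*I*r - 28*I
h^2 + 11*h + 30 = (h + 5)*(h + 6)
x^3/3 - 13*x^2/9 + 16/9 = (x/3 + 1/3)*(x - 4)*(x - 4/3)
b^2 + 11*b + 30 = (b + 5)*(b + 6)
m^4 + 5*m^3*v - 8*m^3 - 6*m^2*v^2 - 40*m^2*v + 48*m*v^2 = m*(m - 8)*(m - v)*(m + 6*v)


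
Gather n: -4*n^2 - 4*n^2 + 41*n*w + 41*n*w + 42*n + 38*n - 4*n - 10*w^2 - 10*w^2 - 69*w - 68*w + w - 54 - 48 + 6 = -8*n^2 + n*(82*w + 76) - 20*w^2 - 136*w - 96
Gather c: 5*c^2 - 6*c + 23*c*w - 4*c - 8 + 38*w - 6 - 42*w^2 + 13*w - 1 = 5*c^2 + c*(23*w - 10) - 42*w^2 + 51*w - 15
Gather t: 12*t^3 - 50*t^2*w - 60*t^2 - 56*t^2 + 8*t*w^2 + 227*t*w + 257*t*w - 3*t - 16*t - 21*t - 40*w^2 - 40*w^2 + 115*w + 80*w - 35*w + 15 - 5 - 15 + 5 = 12*t^3 + t^2*(-50*w - 116) + t*(8*w^2 + 484*w - 40) - 80*w^2 + 160*w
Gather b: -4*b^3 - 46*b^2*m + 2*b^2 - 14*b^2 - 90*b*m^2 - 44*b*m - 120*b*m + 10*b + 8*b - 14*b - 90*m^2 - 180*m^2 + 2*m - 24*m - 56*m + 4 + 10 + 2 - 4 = -4*b^3 + b^2*(-46*m - 12) + b*(-90*m^2 - 164*m + 4) - 270*m^2 - 78*m + 12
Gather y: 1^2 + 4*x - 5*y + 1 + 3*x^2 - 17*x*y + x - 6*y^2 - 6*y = 3*x^2 + 5*x - 6*y^2 + y*(-17*x - 11) + 2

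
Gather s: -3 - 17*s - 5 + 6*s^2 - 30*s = 6*s^2 - 47*s - 8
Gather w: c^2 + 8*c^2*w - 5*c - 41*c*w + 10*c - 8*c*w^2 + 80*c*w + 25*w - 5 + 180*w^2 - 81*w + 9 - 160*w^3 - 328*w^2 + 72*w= c^2 + 5*c - 160*w^3 + w^2*(-8*c - 148) + w*(8*c^2 + 39*c + 16) + 4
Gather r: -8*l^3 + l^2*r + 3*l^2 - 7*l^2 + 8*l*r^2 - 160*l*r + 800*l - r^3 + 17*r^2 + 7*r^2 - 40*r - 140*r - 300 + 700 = -8*l^3 - 4*l^2 + 800*l - r^3 + r^2*(8*l + 24) + r*(l^2 - 160*l - 180) + 400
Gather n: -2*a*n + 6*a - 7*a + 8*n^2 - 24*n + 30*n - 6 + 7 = -a + 8*n^2 + n*(6 - 2*a) + 1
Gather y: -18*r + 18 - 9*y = -18*r - 9*y + 18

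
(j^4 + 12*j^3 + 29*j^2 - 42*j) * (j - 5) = j^5 + 7*j^4 - 31*j^3 - 187*j^2 + 210*j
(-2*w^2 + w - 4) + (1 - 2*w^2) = -4*w^2 + w - 3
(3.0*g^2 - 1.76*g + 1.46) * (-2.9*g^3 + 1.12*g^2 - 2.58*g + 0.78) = -8.7*g^5 + 8.464*g^4 - 13.9452*g^3 + 8.516*g^2 - 5.1396*g + 1.1388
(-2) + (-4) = -6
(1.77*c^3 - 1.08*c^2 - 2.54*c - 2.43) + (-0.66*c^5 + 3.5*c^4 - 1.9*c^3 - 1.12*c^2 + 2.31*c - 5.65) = -0.66*c^5 + 3.5*c^4 - 0.13*c^3 - 2.2*c^2 - 0.23*c - 8.08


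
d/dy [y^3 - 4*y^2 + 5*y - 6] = 3*y^2 - 8*y + 5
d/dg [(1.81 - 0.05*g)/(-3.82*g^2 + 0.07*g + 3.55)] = (-0.191*g^2 + 13.8284*g - 0.3042)/(14.5924*g^4 - 0.5348*g^3 - 27.1171*g^2 + 0.497*g + 12.6025)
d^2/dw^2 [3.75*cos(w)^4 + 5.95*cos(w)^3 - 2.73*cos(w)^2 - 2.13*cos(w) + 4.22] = -60.0*cos(w)^4 - 53.55*cos(w)^3 + 55.92*cos(w)^2 + 37.83*cos(w) - 5.46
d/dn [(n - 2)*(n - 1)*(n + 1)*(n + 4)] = 4*n^3 + 6*n^2 - 18*n - 2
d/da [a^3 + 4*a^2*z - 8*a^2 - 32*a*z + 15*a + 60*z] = 3*a^2 + 8*a*z - 16*a - 32*z + 15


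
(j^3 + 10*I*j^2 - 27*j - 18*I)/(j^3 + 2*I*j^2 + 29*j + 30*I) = (j + 3*I)/(j - 5*I)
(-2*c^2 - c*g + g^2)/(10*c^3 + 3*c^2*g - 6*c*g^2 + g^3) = -1/(5*c - g)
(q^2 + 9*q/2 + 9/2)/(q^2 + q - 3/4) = 2*(q + 3)/(2*q - 1)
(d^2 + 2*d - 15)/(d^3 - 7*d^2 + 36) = (d + 5)/(d^2 - 4*d - 12)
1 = 1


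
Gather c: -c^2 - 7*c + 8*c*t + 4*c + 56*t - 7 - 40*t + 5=-c^2 + c*(8*t - 3) + 16*t - 2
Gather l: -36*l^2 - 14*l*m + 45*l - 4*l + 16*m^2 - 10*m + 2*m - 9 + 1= -36*l^2 + l*(41 - 14*m) + 16*m^2 - 8*m - 8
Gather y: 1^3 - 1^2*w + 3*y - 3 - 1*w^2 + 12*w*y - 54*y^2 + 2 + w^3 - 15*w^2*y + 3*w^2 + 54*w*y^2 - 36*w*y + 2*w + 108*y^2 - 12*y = w^3 + 2*w^2 + w + y^2*(54*w + 54) + y*(-15*w^2 - 24*w - 9)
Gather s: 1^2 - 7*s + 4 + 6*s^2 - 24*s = 6*s^2 - 31*s + 5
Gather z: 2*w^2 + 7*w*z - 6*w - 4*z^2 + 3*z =2*w^2 - 6*w - 4*z^2 + z*(7*w + 3)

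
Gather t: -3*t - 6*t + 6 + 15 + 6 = 27 - 9*t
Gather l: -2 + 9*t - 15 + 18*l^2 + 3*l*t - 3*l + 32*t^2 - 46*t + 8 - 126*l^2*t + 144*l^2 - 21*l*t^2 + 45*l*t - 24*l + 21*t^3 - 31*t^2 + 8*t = l^2*(162 - 126*t) + l*(-21*t^2 + 48*t - 27) + 21*t^3 + t^2 - 29*t - 9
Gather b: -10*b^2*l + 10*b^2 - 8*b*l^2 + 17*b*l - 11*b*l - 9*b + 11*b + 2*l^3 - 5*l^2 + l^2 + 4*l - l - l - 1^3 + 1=b^2*(10 - 10*l) + b*(-8*l^2 + 6*l + 2) + 2*l^3 - 4*l^2 + 2*l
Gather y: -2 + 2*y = 2*y - 2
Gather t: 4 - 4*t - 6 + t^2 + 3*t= t^2 - t - 2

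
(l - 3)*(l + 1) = l^2 - 2*l - 3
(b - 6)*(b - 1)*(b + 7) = b^3 - 43*b + 42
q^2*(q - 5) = q^3 - 5*q^2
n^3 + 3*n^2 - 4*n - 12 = (n - 2)*(n + 2)*(n + 3)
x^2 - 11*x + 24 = (x - 8)*(x - 3)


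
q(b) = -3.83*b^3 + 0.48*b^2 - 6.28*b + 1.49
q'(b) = -11.49*b^2 + 0.96*b - 6.28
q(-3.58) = 205.86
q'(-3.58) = -156.98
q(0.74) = -4.45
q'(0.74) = -11.86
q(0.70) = -3.98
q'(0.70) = -11.24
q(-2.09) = 51.68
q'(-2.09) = -58.48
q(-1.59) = 28.08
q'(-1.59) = -36.85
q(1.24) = -12.86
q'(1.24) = -22.76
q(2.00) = -39.79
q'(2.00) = -50.32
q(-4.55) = 400.77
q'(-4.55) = -248.52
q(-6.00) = 883.73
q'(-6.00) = -425.68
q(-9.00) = 2888.96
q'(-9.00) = -945.61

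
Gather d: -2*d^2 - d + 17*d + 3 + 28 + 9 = -2*d^2 + 16*d + 40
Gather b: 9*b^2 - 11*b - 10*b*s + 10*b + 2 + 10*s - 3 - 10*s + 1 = 9*b^2 + b*(-10*s - 1)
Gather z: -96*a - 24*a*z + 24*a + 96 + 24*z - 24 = -72*a + z*(24 - 24*a) + 72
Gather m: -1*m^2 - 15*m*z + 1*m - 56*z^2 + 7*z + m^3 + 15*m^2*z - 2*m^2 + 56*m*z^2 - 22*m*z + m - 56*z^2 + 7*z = m^3 + m^2*(15*z - 3) + m*(56*z^2 - 37*z + 2) - 112*z^2 + 14*z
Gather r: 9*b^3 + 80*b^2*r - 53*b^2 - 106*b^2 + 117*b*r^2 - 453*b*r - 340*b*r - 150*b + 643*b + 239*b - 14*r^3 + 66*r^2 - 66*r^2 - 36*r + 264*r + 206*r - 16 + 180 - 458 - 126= 9*b^3 - 159*b^2 + 117*b*r^2 + 732*b - 14*r^3 + r*(80*b^2 - 793*b + 434) - 420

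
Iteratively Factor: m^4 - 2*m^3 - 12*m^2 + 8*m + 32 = (m + 2)*(m^3 - 4*m^2 - 4*m + 16) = (m + 2)^2*(m^2 - 6*m + 8) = (m - 4)*(m + 2)^2*(m - 2)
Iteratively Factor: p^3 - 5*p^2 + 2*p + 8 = (p - 4)*(p^2 - p - 2) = (p - 4)*(p + 1)*(p - 2)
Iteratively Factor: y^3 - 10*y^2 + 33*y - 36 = (y - 4)*(y^2 - 6*y + 9) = (y - 4)*(y - 3)*(y - 3)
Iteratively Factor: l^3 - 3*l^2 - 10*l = (l)*(l^2 - 3*l - 10) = l*(l - 5)*(l + 2)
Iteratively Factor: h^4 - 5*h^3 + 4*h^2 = (h - 4)*(h^3 - h^2) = h*(h - 4)*(h^2 - h) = h^2*(h - 4)*(h - 1)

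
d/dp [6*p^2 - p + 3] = 12*p - 1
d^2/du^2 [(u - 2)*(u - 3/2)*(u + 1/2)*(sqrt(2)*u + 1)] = 12*sqrt(2)*u^2 - 18*sqrt(2)*u + 6*u - 6 + 5*sqrt(2)/2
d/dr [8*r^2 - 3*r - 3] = 16*r - 3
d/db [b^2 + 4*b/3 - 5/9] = 2*b + 4/3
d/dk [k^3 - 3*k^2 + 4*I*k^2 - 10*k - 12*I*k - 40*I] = 3*k^2 + k*(-6 + 8*I) - 10 - 12*I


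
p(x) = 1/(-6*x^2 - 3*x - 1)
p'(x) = (12*x + 3)/(-6*x^2 - 3*x - 1)^2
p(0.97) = -0.10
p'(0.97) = 0.16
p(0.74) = -0.15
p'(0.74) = 0.28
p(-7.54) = -0.00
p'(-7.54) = -0.00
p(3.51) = -0.01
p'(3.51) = 0.01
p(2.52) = -0.02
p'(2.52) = 0.02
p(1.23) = -0.07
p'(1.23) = 0.09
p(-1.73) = -0.07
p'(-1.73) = -0.09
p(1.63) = -0.05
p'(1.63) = 0.05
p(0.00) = -1.00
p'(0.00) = 3.00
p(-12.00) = 0.00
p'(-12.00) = 0.00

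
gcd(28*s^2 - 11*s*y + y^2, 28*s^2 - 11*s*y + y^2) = 28*s^2 - 11*s*y + y^2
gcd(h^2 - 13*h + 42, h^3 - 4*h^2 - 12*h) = h - 6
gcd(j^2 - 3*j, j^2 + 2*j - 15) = j - 3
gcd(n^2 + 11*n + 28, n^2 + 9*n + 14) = n + 7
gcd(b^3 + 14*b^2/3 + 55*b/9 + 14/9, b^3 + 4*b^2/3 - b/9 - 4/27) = b + 1/3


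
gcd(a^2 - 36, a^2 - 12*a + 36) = a - 6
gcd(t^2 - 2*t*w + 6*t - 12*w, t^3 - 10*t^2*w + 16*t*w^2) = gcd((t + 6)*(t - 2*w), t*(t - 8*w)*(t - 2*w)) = t - 2*w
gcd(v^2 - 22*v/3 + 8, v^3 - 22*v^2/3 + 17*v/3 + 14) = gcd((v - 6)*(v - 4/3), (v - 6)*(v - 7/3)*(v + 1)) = v - 6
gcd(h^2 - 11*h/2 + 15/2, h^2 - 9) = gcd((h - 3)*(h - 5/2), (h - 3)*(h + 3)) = h - 3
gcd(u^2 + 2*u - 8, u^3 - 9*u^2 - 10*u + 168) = u + 4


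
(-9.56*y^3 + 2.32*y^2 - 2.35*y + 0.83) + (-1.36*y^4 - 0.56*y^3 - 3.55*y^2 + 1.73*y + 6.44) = -1.36*y^4 - 10.12*y^3 - 1.23*y^2 - 0.62*y + 7.27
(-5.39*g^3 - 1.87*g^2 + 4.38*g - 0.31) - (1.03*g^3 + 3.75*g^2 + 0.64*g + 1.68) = -6.42*g^3 - 5.62*g^2 + 3.74*g - 1.99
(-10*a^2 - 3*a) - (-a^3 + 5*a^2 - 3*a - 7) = a^3 - 15*a^2 + 7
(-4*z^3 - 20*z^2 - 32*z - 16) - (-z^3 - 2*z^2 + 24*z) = -3*z^3 - 18*z^2 - 56*z - 16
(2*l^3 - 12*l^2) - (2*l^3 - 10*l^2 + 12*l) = -2*l^2 - 12*l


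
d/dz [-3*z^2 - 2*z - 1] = -6*z - 2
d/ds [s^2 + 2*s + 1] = 2*s + 2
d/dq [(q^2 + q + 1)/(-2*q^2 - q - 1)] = q*(q + 2)/(4*q^4 + 4*q^3 + 5*q^2 + 2*q + 1)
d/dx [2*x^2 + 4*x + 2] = 4*x + 4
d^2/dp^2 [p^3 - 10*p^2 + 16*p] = 6*p - 20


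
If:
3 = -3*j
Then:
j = -1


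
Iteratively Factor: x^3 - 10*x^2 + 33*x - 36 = (x - 3)*(x^2 - 7*x + 12) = (x - 3)^2*(x - 4)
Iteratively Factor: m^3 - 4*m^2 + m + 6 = (m - 3)*(m^2 - m - 2) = (m - 3)*(m + 1)*(m - 2)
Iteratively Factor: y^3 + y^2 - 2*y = (y + 2)*(y^2 - y) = (y - 1)*(y + 2)*(y)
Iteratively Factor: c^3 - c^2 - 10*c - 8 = (c - 4)*(c^2 + 3*c + 2) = (c - 4)*(c + 2)*(c + 1)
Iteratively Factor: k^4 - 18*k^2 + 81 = (k + 3)*(k^3 - 3*k^2 - 9*k + 27) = (k + 3)^2*(k^2 - 6*k + 9) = (k - 3)*(k + 3)^2*(k - 3)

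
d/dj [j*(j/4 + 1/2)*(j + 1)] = 3*j^2/4 + 3*j/2 + 1/2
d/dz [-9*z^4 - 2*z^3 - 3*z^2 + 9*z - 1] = -36*z^3 - 6*z^2 - 6*z + 9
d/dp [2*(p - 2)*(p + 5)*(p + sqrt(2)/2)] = 6*p^2 + 2*sqrt(2)*p + 12*p - 20 + 3*sqrt(2)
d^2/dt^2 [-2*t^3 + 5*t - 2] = -12*t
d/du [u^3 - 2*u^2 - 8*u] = 3*u^2 - 4*u - 8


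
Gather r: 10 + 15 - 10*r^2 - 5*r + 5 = -10*r^2 - 5*r + 30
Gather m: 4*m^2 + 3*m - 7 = 4*m^2 + 3*m - 7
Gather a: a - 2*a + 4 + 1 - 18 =-a - 13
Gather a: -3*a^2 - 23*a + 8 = -3*a^2 - 23*a + 8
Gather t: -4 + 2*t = 2*t - 4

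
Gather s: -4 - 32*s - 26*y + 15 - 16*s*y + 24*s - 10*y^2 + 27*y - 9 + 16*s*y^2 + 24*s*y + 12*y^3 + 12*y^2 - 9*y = s*(16*y^2 + 8*y - 8) + 12*y^3 + 2*y^2 - 8*y + 2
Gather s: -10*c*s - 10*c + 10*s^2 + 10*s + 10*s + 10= -10*c + 10*s^2 + s*(20 - 10*c) + 10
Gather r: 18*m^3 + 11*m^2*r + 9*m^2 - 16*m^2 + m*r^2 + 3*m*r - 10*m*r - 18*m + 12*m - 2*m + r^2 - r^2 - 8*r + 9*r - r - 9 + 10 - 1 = 18*m^3 - 7*m^2 + m*r^2 - 8*m + r*(11*m^2 - 7*m)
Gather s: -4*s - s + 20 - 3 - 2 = 15 - 5*s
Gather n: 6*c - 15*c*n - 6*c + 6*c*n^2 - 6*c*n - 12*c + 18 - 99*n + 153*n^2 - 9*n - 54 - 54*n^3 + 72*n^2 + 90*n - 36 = -12*c - 54*n^3 + n^2*(6*c + 225) + n*(-21*c - 18) - 72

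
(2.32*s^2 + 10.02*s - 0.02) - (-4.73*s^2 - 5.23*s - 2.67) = 7.05*s^2 + 15.25*s + 2.65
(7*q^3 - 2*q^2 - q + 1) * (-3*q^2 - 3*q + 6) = -21*q^5 - 15*q^4 + 51*q^3 - 12*q^2 - 9*q + 6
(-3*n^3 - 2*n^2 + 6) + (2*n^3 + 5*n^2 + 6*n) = -n^3 + 3*n^2 + 6*n + 6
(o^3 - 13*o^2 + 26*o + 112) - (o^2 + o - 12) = o^3 - 14*o^2 + 25*o + 124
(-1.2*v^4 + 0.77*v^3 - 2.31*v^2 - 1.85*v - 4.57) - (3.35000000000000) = -1.2*v^4 + 0.77*v^3 - 2.31*v^2 - 1.85*v - 7.92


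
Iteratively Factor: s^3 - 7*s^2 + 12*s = (s - 4)*(s^2 - 3*s) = s*(s - 4)*(s - 3)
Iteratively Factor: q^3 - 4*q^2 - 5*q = (q - 5)*(q^2 + q) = q*(q - 5)*(q + 1)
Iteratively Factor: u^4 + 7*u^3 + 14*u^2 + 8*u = (u + 1)*(u^3 + 6*u^2 + 8*u) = (u + 1)*(u + 4)*(u^2 + 2*u) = (u + 1)*(u + 2)*(u + 4)*(u)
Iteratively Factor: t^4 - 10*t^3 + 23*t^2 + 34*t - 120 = (t - 4)*(t^3 - 6*t^2 - t + 30) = (t - 4)*(t + 2)*(t^2 - 8*t + 15) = (t - 5)*(t - 4)*(t + 2)*(t - 3)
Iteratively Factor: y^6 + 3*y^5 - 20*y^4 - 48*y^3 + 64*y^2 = (y - 4)*(y^5 + 7*y^4 + 8*y^3 - 16*y^2) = (y - 4)*(y + 4)*(y^4 + 3*y^3 - 4*y^2) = y*(y - 4)*(y + 4)*(y^3 + 3*y^2 - 4*y) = y*(y - 4)*(y + 4)^2*(y^2 - y) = y*(y - 4)*(y - 1)*(y + 4)^2*(y)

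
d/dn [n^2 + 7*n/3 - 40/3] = 2*n + 7/3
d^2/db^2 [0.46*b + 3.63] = 0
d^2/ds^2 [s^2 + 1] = 2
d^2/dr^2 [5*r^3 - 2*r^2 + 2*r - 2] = 30*r - 4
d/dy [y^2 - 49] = 2*y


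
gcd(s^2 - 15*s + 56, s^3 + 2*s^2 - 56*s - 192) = s - 8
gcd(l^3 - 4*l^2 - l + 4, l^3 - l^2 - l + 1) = l^2 - 1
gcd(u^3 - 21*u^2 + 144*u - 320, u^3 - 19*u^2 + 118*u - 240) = u^2 - 13*u + 40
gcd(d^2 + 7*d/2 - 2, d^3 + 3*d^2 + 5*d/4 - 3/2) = d - 1/2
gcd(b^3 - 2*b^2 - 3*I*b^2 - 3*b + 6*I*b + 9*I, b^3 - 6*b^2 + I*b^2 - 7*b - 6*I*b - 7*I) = b + 1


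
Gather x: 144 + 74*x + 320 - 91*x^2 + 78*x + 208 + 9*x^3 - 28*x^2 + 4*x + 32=9*x^3 - 119*x^2 + 156*x + 704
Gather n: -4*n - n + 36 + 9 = 45 - 5*n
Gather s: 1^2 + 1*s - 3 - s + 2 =0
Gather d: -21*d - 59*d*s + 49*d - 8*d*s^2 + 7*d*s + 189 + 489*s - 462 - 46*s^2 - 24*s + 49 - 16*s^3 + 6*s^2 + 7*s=d*(-8*s^2 - 52*s + 28) - 16*s^3 - 40*s^2 + 472*s - 224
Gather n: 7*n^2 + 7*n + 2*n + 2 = 7*n^2 + 9*n + 2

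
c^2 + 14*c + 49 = (c + 7)^2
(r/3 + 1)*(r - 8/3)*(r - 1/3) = r^3/3 - 73*r/27 + 8/9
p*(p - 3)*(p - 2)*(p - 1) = p^4 - 6*p^3 + 11*p^2 - 6*p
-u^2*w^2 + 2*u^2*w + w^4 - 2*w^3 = w*(-u + w)*(u + w)*(w - 2)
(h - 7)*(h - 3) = h^2 - 10*h + 21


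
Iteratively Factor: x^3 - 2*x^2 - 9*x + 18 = (x - 3)*(x^2 + x - 6) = (x - 3)*(x + 3)*(x - 2)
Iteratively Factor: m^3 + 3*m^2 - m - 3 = (m + 1)*(m^2 + 2*m - 3) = (m - 1)*(m + 1)*(m + 3)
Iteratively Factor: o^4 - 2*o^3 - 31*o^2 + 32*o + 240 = (o - 5)*(o^3 + 3*o^2 - 16*o - 48) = (o - 5)*(o - 4)*(o^2 + 7*o + 12) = (o - 5)*(o - 4)*(o + 3)*(o + 4)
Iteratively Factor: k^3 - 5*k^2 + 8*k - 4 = (k - 2)*(k^2 - 3*k + 2) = (k - 2)^2*(k - 1)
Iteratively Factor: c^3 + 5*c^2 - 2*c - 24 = (c + 4)*(c^2 + c - 6) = (c + 3)*(c + 4)*(c - 2)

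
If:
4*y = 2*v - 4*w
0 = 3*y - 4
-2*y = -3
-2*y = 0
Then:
No Solution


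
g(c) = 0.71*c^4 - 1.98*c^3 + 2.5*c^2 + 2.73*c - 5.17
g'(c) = 2.84*c^3 - 5.94*c^2 + 5.0*c + 2.73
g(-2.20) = 38.64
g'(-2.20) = -67.26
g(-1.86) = 19.64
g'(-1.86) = -45.40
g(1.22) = -0.14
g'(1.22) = 5.15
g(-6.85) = 2293.07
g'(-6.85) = -1223.07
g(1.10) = -0.74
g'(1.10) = 4.82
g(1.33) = 0.45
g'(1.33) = 5.55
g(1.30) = 0.28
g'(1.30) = 5.43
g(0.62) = -2.88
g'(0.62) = 4.22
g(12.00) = 11688.71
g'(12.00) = 4114.89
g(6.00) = 593.69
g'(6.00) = 432.33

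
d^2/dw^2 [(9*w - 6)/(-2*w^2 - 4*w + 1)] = 12*(-8*(w + 1)^2*(3*w - 2) + (9*w + 4)*(2*w^2 + 4*w - 1))/(2*w^2 + 4*w - 1)^3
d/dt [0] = 0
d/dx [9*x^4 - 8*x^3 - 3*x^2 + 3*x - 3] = 36*x^3 - 24*x^2 - 6*x + 3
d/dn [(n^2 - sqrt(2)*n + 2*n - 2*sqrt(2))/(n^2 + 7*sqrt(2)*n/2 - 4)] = (-4*n^2 + 9*sqrt(2)*n^2 - 16*n + 8*sqrt(2)*n + 8*sqrt(2) + 12)/(2*n^4 + 14*sqrt(2)*n^3 + 33*n^2 - 56*sqrt(2)*n + 32)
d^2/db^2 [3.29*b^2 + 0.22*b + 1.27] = 6.58000000000000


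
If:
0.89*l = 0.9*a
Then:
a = 0.988888888888889*l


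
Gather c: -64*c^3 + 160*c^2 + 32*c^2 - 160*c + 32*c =-64*c^3 + 192*c^2 - 128*c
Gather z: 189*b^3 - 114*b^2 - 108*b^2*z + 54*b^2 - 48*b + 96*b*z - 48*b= 189*b^3 - 60*b^2 - 96*b + z*(-108*b^2 + 96*b)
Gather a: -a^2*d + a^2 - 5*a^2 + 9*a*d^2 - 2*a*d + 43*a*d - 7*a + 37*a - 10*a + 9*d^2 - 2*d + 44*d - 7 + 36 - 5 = a^2*(-d - 4) + a*(9*d^2 + 41*d + 20) + 9*d^2 + 42*d + 24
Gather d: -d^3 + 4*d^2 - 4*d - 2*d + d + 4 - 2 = -d^3 + 4*d^2 - 5*d + 2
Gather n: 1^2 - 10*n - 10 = -10*n - 9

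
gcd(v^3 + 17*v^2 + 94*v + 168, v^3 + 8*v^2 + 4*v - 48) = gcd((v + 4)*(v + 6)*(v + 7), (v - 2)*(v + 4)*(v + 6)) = v^2 + 10*v + 24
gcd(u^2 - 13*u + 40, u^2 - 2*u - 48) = u - 8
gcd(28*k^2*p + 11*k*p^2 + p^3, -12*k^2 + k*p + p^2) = 4*k + p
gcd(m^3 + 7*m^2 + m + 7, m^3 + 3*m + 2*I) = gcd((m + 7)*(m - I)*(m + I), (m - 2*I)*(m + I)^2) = m + I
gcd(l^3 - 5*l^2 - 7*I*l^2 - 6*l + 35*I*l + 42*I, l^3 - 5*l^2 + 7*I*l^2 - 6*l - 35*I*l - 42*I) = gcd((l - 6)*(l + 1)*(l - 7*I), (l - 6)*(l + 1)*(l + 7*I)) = l^2 - 5*l - 6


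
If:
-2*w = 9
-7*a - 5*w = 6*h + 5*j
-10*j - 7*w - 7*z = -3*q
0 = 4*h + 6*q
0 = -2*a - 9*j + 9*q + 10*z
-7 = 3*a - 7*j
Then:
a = 1211/446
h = -1089/892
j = 965/446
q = 363/446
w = -9/2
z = 392/223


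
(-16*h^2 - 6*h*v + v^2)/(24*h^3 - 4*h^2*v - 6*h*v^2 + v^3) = (-8*h + v)/(12*h^2 - 8*h*v + v^2)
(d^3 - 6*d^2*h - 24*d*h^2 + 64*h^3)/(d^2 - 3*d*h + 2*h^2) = (d^2 - 4*d*h - 32*h^2)/(d - h)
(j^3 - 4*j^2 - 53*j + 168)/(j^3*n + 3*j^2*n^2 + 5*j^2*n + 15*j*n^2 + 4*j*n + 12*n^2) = (j^3 - 4*j^2 - 53*j + 168)/(n*(j^3 + 3*j^2*n + 5*j^2 + 15*j*n + 4*j + 12*n))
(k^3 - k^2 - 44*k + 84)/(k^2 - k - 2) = (k^2 + k - 42)/(k + 1)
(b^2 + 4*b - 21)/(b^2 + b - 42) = (b - 3)/(b - 6)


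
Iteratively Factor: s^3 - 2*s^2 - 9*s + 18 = (s - 3)*(s^2 + s - 6) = (s - 3)*(s + 3)*(s - 2)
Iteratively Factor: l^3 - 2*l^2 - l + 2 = (l - 1)*(l^2 - l - 2) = (l - 2)*(l - 1)*(l + 1)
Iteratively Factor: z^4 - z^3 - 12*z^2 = (z)*(z^3 - z^2 - 12*z) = z*(z - 4)*(z^2 + 3*z) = z*(z - 4)*(z + 3)*(z)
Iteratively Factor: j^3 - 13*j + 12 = (j - 1)*(j^2 + j - 12) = (j - 3)*(j - 1)*(j + 4)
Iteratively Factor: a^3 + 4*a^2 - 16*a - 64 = (a - 4)*(a^2 + 8*a + 16) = (a - 4)*(a + 4)*(a + 4)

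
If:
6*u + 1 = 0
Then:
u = -1/6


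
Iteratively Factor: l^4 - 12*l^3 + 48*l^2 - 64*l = (l - 4)*(l^3 - 8*l^2 + 16*l) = (l - 4)^2*(l^2 - 4*l) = l*(l - 4)^2*(l - 4)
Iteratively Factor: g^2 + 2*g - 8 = (g + 4)*(g - 2)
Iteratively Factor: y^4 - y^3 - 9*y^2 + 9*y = (y - 3)*(y^3 + 2*y^2 - 3*y) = (y - 3)*(y - 1)*(y^2 + 3*y) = y*(y - 3)*(y - 1)*(y + 3)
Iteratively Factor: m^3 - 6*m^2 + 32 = (m - 4)*(m^2 - 2*m - 8) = (m - 4)^2*(m + 2)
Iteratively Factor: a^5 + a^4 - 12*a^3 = (a + 4)*(a^4 - 3*a^3) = a*(a + 4)*(a^3 - 3*a^2) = a*(a - 3)*(a + 4)*(a^2) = a^2*(a - 3)*(a + 4)*(a)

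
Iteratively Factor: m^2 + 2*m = (m)*(m + 2)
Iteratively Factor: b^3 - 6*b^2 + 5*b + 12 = (b - 3)*(b^2 - 3*b - 4) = (b - 4)*(b - 3)*(b + 1)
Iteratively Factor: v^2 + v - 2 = (v + 2)*(v - 1)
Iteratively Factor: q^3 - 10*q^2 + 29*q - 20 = (q - 5)*(q^2 - 5*q + 4) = (q - 5)*(q - 1)*(q - 4)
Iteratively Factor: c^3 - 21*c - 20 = (c + 1)*(c^2 - c - 20) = (c + 1)*(c + 4)*(c - 5)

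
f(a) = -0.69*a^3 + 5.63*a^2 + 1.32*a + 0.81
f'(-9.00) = -267.69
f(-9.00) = 947.97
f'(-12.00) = -431.88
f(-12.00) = 1988.01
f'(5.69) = -1.63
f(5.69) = 63.49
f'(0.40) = 5.49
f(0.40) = 2.19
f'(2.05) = 15.70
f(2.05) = 21.23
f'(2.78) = 16.63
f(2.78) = 33.17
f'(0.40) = 5.49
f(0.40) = 2.19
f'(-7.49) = -199.14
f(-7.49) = 596.70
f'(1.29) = 12.40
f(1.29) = 10.40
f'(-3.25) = -57.14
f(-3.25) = 79.67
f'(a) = -2.07*a^2 + 11.26*a + 1.32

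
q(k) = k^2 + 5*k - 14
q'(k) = 2*k + 5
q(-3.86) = -18.40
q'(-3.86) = -2.72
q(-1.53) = -19.31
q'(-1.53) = 1.94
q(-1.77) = -19.72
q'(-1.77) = 1.46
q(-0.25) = -15.19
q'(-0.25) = 4.50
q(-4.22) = -17.29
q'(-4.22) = -3.44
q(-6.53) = -4.01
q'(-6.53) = -8.06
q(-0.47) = -16.13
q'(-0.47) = 4.06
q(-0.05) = -14.25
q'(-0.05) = 4.90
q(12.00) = 190.00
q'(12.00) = 29.00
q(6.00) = 52.00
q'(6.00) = 17.00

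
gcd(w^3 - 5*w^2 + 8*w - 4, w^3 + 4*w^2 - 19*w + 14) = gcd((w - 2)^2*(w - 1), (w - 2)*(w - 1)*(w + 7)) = w^2 - 3*w + 2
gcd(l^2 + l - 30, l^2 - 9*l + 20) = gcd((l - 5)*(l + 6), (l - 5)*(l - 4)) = l - 5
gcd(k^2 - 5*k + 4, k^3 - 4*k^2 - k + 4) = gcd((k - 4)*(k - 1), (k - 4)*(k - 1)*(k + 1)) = k^2 - 5*k + 4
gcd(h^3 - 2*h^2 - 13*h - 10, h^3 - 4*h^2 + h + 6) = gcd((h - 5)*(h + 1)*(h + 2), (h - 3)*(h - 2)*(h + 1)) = h + 1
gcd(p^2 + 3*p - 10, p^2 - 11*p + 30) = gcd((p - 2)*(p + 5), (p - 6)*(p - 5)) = 1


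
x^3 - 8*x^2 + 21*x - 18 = (x - 3)^2*(x - 2)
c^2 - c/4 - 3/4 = (c - 1)*(c + 3/4)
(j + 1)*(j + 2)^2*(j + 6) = j^4 + 11*j^3 + 38*j^2 + 52*j + 24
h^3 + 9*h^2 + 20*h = h*(h + 4)*(h + 5)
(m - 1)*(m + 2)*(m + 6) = m^3 + 7*m^2 + 4*m - 12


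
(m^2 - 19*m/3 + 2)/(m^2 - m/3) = (m - 6)/m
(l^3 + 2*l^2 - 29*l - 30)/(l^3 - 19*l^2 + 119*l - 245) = (l^2 + 7*l + 6)/(l^2 - 14*l + 49)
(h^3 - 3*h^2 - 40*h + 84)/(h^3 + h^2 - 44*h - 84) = (h - 2)/(h + 2)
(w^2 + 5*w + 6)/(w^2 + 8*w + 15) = (w + 2)/(w + 5)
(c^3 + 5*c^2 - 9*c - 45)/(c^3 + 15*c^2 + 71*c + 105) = (c - 3)/(c + 7)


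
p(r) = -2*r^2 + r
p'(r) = 1 - 4*r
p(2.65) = -11.40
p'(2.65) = -9.60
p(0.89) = -0.69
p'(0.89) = -2.56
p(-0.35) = -0.60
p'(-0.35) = 2.40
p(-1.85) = -8.70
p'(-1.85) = 8.40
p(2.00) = -6.00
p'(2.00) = -7.00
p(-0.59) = -1.29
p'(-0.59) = 3.36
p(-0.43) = -0.80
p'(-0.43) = 2.72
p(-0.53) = -1.09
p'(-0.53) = 3.12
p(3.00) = -15.00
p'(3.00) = -11.00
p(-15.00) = -465.00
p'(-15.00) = 61.00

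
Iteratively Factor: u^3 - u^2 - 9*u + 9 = (u - 1)*(u^2 - 9) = (u - 1)*(u + 3)*(u - 3)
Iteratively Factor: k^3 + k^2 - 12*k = (k + 4)*(k^2 - 3*k) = k*(k + 4)*(k - 3)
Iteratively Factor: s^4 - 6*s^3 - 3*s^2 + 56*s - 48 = (s - 1)*(s^3 - 5*s^2 - 8*s + 48) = (s - 4)*(s - 1)*(s^2 - s - 12) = (s - 4)*(s - 1)*(s + 3)*(s - 4)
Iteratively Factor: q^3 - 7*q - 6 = (q + 1)*(q^2 - q - 6) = (q - 3)*(q + 1)*(q + 2)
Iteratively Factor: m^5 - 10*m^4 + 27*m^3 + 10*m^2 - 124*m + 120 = (m - 2)*(m^4 - 8*m^3 + 11*m^2 + 32*m - 60) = (m - 3)*(m - 2)*(m^3 - 5*m^2 - 4*m + 20) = (m - 5)*(m - 3)*(m - 2)*(m^2 - 4) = (m - 5)*(m - 3)*(m - 2)*(m + 2)*(m - 2)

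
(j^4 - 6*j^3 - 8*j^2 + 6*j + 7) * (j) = j^5 - 6*j^4 - 8*j^3 + 6*j^2 + 7*j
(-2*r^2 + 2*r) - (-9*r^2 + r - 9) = 7*r^2 + r + 9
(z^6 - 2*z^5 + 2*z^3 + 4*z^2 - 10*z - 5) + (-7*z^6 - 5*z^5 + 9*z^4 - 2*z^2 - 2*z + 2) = -6*z^6 - 7*z^5 + 9*z^4 + 2*z^3 + 2*z^2 - 12*z - 3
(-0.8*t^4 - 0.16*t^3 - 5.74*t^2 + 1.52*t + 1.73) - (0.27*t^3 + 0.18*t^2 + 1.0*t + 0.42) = -0.8*t^4 - 0.43*t^3 - 5.92*t^2 + 0.52*t + 1.31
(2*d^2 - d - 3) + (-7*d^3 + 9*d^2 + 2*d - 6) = -7*d^3 + 11*d^2 + d - 9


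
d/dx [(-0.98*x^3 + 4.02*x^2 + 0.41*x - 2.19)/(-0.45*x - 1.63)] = (0.882*x^3 + 2.9832*x^2 - 13.1052*x - 1.6538)/(0.2025*x^2 + 1.467*x + 2.6569)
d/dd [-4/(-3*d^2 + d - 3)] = 4*(1 - 6*d)/(3*d^2 - d + 3)^2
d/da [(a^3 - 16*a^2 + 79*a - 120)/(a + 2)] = 2*(a^3 - 5*a^2 - 32*a + 139)/(a^2 + 4*a + 4)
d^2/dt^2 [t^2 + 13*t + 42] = 2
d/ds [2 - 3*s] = -3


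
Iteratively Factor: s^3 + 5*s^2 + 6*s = (s)*(s^2 + 5*s + 6) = s*(s + 2)*(s + 3)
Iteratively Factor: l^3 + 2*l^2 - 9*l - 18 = (l - 3)*(l^2 + 5*l + 6) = (l - 3)*(l + 3)*(l + 2)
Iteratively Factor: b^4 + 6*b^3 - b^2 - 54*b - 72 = (b + 4)*(b^3 + 2*b^2 - 9*b - 18) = (b + 2)*(b + 4)*(b^2 - 9) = (b + 2)*(b + 3)*(b + 4)*(b - 3)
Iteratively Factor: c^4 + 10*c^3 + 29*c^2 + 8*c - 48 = (c - 1)*(c^3 + 11*c^2 + 40*c + 48) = (c - 1)*(c + 3)*(c^2 + 8*c + 16) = (c - 1)*(c + 3)*(c + 4)*(c + 4)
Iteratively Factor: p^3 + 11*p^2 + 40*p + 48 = (p + 3)*(p^2 + 8*p + 16) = (p + 3)*(p + 4)*(p + 4)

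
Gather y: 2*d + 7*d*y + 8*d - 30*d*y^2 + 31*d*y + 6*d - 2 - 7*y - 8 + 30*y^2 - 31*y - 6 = 16*d + y^2*(30 - 30*d) + y*(38*d - 38) - 16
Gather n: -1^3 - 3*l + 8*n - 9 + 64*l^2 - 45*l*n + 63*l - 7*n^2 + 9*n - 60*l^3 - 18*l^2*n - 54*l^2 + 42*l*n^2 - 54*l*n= -60*l^3 + 10*l^2 + 60*l + n^2*(42*l - 7) + n*(-18*l^2 - 99*l + 17) - 10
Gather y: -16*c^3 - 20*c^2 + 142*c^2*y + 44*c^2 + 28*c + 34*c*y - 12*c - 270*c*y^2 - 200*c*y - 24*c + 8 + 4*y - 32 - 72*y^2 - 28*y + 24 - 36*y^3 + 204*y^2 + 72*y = -16*c^3 + 24*c^2 - 8*c - 36*y^3 + y^2*(132 - 270*c) + y*(142*c^2 - 166*c + 48)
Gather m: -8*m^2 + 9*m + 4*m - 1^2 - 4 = -8*m^2 + 13*m - 5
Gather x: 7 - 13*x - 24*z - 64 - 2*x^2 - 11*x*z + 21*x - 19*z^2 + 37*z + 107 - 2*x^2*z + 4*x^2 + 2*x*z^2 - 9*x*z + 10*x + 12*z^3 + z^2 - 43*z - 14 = x^2*(2 - 2*z) + x*(2*z^2 - 20*z + 18) + 12*z^3 - 18*z^2 - 30*z + 36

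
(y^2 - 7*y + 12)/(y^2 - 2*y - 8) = (y - 3)/(y + 2)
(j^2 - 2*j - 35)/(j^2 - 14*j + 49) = (j + 5)/(j - 7)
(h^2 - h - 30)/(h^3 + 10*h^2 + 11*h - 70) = (h - 6)/(h^2 + 5*h - 14)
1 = 1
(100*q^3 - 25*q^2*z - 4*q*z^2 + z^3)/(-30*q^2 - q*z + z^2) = (20*q^2 - 9*q*z + z^2)/(-6*q + z)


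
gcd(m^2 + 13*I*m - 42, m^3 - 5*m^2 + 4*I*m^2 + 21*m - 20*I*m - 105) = m + 7*I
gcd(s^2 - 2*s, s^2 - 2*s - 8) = 1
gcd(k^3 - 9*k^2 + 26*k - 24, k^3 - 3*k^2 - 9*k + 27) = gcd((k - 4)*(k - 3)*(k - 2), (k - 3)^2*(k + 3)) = k - 3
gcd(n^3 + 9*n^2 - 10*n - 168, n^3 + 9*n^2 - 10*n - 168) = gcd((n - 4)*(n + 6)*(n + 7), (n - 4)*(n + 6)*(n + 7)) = n^3 + 9*n^2 - 10*n - 168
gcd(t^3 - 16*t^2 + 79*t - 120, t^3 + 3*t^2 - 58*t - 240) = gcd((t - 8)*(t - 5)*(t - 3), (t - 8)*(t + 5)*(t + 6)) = t - 8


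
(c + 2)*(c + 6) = c^2 + 8*c + 12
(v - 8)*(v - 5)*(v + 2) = v^3 - 11*v^2 + 14*v + 80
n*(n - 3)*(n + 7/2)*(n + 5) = n^4 + 11*n^3/2 - 8*n^2 - 105*n/2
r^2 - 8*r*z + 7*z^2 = (r - 7*z)*(r - z)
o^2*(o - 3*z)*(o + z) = o^4 - 2*o^3*z - 3*o^2*z^2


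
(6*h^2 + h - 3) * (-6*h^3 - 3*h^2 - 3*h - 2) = -36*h^5 - 24*h^4 - 3*h^3 - 6*h^2 + 7*h + 6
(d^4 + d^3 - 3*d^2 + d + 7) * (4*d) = 4*d^5 + 4*d^4 - 12*d^3 + 4*d^2 + 28*d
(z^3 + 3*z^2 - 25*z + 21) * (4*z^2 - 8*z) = 4*z^5 + 4*z^4 - 124*z^3 + 284*z^2 - 168*z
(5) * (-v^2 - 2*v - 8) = -5*v^2 - 10*v - 40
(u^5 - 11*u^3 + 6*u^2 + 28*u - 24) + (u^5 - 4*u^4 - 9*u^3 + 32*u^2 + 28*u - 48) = 2*u^5 - 4*u^4 - 20*u^3 + 38*u^2 + 56*u - 72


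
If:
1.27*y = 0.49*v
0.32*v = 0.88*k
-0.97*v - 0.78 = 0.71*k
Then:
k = -0.23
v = -0.64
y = -0.25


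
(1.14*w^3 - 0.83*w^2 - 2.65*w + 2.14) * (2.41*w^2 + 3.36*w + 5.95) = 2.7474*w^5 + 1.8301*w^4 - 2.3923*w^3 - 8.6851*w^2 - 8.5771*w + 12.733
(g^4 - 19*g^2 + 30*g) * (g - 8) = g^5 - 8*g^4 - 19*g^3 + 182*g^2 - 240*g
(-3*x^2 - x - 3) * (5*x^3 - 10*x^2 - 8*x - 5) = -15*x^5 + 25*x^4 + 19*x^3 + 53*x^2 + 29*x + 15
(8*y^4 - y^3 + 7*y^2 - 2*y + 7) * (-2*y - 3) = -16*y^5 - 22*y^4 - 11*y^3 - 17*y^2 - 8*y - 21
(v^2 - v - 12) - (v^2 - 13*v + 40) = 12*v - 52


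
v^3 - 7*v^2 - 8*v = v*(v - 8)*(v + 1)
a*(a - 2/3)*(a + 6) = a^3 + 16*a^2/3 - 4*a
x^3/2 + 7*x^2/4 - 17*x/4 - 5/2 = (x/2 + 1/4)*(x - 2)*(x + 5)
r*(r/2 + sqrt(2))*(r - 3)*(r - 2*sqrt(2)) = r^4/2 - 3*r^3/2 - 4*r^2 + 12*r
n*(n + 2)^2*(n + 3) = n^4 + 7*n^3 + 16*n^2 + 12*n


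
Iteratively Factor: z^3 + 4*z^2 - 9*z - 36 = (z + 3)*(z^2 + z - 12) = (z + 3)*(z + 4)*(z - 3)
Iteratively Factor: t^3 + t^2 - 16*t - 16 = (t - 4)*(t^2 + 5*t + 4) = (t - 4)*(t + 4)*(t + 1)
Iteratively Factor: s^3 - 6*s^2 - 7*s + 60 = (s - 5)*(s^2 - s - 12) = (s - 5)*(s - 4)*(s + 3)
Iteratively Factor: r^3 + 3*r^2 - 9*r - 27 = (r - 3)*(r^2 + 6*r + 9) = (r - 3)*(r + 3)*(r + 3)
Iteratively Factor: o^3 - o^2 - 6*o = (o)*(o^2 - o - 6) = o*(o + 2)*(o - 3)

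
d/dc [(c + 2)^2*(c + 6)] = (c + 2)*(3*c + 14)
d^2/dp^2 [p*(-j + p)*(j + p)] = 6*p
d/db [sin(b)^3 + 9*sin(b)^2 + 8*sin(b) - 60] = (3*sin(b)^2 + 18*sin(b) + 8)*cos(b)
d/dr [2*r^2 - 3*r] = 4*r - 3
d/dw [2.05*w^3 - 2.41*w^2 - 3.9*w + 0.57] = 6.15*w^2 - 4.82*w - 3.9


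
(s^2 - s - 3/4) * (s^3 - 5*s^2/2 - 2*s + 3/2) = s^5 - 7*s^4/2 - s^3/4 + 43*s^2/8 - 9/8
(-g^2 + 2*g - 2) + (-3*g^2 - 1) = -4*g^2 + 2*g - 3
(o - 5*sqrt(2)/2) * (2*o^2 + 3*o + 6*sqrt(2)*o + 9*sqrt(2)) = 2*o^3 + sqrt(2)*o^2 + 3*o^2 - 30*o + 3*sqrt(2)*o/2 - 45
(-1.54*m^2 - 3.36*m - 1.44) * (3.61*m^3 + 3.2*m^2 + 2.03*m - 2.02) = -5.5594*m^5 - 17.0576*m^4 - 19.0766*m^3 - 8.318*m^2 + 3.864*m + 2.9088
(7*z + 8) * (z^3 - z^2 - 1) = 7*z^4 + z^3 - 8*z^2 - 7*z - 8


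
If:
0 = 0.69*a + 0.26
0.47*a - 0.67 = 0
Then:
No Solution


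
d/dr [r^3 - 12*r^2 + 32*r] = 3*r^2 - 24*r + 32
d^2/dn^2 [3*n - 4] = 0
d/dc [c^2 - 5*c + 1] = 2*c - 5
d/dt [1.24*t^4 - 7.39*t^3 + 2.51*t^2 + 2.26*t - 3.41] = 4.96*t^3 - 22.17*t^2 + 5.02*t + 2.26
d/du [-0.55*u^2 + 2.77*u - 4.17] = 2.77 - 1.1*u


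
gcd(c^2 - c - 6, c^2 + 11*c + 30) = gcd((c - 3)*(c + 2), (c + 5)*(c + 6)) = 1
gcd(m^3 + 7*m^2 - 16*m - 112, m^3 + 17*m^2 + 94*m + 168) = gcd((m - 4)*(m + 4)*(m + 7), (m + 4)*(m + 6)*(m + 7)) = m^2 + 11*m + 28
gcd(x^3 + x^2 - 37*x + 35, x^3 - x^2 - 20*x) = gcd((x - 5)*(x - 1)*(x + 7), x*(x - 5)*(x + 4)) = x - 5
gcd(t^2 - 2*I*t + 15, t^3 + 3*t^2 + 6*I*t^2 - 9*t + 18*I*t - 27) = t + 3*I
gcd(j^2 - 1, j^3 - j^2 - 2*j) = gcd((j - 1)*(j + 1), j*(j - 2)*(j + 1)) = j + 1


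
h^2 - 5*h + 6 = (h - 3)*(h - 2)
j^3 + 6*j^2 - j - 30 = (j - 2)*(j + 3)*(j + 5)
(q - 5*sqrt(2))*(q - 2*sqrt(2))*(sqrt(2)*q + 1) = sqrt(2)*q^3 - 13*q^2 + 13*sqrt(2)*q + 20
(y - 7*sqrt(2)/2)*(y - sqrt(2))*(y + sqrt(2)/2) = y^3 - 4*sqrt(2)*y^2 + 5*y/2 + 7*sqrt(2)/2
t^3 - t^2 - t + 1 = (t - 1)^2*(t + 1)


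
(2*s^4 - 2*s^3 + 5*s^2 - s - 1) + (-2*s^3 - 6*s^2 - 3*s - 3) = 2*s^4 - 4*s^3 - s^2 - 4*s - 4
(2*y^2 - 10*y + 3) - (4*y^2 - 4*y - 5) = -2*y^2 - 6*y + 8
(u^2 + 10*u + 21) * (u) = u^3 + 10*u^2 + 21*u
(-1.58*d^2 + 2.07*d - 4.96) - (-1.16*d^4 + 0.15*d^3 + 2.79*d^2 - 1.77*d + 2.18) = 1.16*d^4 - 0.15*d^3 - 4.37*d^2 + 3.84*d - 7.14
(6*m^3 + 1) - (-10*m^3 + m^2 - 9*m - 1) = 16*m^3 - m^2 + 9*m + 2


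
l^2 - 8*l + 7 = (l - 7)*(l - 1)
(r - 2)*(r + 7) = r^2 + 5*r - 14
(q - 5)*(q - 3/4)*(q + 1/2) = q^3 - 21*q^2/4 + 7*q/8 + 15/8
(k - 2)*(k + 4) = k^2 + 2*k - 8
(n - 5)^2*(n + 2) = n^3 - 8*n^2 + 5*n + 50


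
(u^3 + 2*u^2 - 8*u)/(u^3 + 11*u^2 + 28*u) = (u - 2)/(u + 7)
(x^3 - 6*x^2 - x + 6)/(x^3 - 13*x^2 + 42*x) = (x^2 - 1)/(x*(x - 7))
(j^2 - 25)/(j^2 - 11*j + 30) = (j + 5)/(j - 6)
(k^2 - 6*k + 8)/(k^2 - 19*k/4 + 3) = 4*(k - 2)/(4*k - 3)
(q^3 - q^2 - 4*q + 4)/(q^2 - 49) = (q^3 - q^2 - 4*q + 4)/(q^2 - 49)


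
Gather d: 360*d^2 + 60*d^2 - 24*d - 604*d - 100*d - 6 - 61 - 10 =420*d^2 - 728*d - 77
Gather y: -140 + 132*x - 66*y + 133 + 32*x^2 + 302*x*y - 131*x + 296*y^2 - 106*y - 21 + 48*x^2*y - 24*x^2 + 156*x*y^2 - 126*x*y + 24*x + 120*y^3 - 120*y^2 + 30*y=8*x^2 + 25*x + 120*y^3 + y^2*(156*x + 176) + y*(48*x^2 + 176*x - 142) - 28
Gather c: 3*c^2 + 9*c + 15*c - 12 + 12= 3*c^2 + 24*c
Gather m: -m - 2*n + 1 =-m - 2*n + 1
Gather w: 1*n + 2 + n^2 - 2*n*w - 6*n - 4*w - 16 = n^2 - 5*n + w*(-2*n - 4) - 14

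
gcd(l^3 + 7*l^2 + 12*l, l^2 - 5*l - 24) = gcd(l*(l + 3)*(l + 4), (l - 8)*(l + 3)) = l + 3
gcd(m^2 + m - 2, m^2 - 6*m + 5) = m - 1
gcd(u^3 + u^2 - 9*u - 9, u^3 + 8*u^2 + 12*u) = 1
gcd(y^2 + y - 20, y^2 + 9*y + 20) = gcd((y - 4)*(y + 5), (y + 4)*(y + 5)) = y + 5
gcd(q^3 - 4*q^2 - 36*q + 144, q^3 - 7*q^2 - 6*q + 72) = q^2 - 10*q + 24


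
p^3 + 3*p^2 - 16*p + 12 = (p - 2)*(p - 1)*(p + 6)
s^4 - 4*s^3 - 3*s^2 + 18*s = s*(s - 3)^2*(s + 2)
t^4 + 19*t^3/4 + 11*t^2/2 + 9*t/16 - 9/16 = (t - 1/4)*(t + 1/2)*(t + 3/2)*(t + 3)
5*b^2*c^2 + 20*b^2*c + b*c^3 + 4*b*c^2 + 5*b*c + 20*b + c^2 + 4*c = (5*b + c)*(c + 4)*(b*c + 1)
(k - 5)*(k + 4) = k^2 - k - 20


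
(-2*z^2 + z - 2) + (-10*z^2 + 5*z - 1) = -12*z^2 + 6*z - 3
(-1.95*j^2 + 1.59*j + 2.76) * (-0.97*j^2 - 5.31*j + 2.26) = 1.8915*j^4 + 8.8122*j^3 - 15.5271*j^2 - 11.0622*j + 6.2376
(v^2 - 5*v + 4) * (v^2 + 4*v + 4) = v^4 - v^3 - 12*v^2 - 4*v + 16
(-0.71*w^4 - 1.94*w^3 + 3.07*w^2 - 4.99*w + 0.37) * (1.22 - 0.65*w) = 0.4615*w^5 + 0.3948*w^4 - 4.3623*w^3 + 6.9889*w^2 - 6.3283*w + 0.4514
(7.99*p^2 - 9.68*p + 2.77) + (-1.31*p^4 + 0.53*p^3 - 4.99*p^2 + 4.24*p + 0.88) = -1.31*p^4 + 0.53*p^3 + 3.0*p^2 - 5.44*p + 3.65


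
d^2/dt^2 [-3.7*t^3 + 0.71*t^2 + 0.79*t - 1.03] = 1.42 - 22.2*t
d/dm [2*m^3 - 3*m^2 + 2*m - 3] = 6*m^2 - 6*m + 2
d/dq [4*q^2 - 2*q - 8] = 8*q - 2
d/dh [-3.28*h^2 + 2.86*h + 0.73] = 2.86 - 6.56*h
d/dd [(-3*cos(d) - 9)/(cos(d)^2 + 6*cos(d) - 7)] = 3*(sin(d)^2 - 6*cos(d) - 26)*sin(d)/(cos(d)^2 + 6*cos(d) - 7)^2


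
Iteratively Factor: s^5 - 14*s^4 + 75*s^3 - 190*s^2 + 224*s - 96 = (s - 4)*(s^4 - 10*s^3 + 35*s^2 - 50*s + 24) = (s - 4)^2*(s^3 - 6*s^2 + 11*s - 6) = (s - 4)^2*(s - 3)*(s^2 - 3*s + 2) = (s - 4)^2*(s - 3)*(s - 2)*(s - 1)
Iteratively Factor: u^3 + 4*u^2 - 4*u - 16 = (u - 2)*(u^2 + 6*u + 8) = (u - 2)*(u + 2)*(u + 4)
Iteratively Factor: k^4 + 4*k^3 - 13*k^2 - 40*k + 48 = (k + 4)*(k^3 - 13*k + 12) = (k - 1)*(k + 4)*(k^2 + k - 12) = (k - 3)*(k - 1)*(k + 4)*(k + 4)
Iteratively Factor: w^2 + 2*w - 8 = (w + 4)*(w - 2)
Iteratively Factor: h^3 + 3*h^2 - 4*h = (h)*(h^2 + 3*h - 4) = h*(h - 1)*(h + 4)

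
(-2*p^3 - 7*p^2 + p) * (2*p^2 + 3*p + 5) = -4*p^5 - 20*p^4 - 29*p^3 - 32*p^2 + 5*p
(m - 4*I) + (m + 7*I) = 2*m + 3*I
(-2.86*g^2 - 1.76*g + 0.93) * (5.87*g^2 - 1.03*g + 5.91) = -16.7882*g^4 - 7.3854*g^3 - 9.6307*g^2 - 11.3595*g + 5.4963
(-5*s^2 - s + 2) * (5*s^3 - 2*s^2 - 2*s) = -25*s^5 + 5*s^4 + 22*s^3 - 2*s^2 - 4*s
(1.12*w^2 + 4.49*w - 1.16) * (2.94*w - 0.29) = 3.2928*w^3 + 12.8758*w^2 - 4.7125*w + 0.3364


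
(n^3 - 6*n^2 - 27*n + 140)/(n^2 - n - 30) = (n^2 - 11*n + 28)/(n - 6)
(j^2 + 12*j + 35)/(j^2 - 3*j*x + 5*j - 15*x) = (-j - 7)/(-j + 3*x)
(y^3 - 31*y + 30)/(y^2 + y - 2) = (y^2 + y - 30)/(y + 2)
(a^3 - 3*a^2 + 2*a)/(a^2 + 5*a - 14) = a*(a - 1)/(a + 7)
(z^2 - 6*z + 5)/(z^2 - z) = (z - 5)/z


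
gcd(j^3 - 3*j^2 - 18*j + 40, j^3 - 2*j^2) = j - 2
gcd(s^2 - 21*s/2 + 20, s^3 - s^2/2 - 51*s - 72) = s - 8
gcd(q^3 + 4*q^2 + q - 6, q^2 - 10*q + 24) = 1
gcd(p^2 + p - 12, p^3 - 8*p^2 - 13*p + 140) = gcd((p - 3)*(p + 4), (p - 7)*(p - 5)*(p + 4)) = p + 4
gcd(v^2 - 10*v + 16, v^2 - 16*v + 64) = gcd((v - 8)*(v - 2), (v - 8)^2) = v - 8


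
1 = 1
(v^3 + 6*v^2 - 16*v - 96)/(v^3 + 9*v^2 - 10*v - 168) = (v + 4)/(v + 7)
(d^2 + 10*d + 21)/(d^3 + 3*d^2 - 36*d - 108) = (d + 7)/(d^2 - 36)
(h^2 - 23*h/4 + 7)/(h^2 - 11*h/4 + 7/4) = (h - 4)/(h - 1)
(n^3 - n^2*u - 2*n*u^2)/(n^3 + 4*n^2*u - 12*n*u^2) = (n + u)/(n + 6*u)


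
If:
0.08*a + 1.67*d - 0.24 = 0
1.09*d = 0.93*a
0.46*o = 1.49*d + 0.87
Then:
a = 0.16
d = 0.14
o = 2.33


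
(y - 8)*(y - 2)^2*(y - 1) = y^4 - 13*y^3 + 48*y^2 - 68*y + 32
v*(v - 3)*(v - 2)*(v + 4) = v^4 - v^3 - 14*v^2 + 24*v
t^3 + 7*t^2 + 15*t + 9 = (t + 1)*(t + 3)^2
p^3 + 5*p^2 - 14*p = p*(p - 2)*(p + 7)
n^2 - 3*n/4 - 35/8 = (n - 5/2)*(n + 7/4)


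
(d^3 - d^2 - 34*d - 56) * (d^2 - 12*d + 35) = d^5 - 13*d^4 + 13*d^3 + 317*d^2 - 518*d - 1960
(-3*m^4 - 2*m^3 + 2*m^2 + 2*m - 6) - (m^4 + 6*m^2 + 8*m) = -4*m^4 - 2*m^3 - 4*m^2 - 6*m - 6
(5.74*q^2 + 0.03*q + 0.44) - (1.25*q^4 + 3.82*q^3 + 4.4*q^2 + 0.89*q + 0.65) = -1.25*q^4 - 3.82*q^3 + 1.34*q^2 - 0.86*q - 0.21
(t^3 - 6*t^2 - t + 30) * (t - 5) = t^4 - 11*t^3 + 29*t^2 + 35*t - 150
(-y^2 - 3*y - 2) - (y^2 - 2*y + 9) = -2*y^2 - y - 11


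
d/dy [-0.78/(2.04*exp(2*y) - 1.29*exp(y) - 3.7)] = (3.1824*exp(y) - 1.0062)*exp(y)/(-2.04*exp(2*y) + 1.29*exp(y) + 3.7)^2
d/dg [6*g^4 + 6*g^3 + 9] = g^2*(24*g + 18)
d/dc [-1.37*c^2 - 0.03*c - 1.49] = -2.74*c - 0.03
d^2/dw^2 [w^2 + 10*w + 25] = 2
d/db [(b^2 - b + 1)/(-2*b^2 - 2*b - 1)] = (-4*b^2 + 2*b + 3)/(4*b^4 + 8*b^3 + 8*b^2 + 4*b + 1)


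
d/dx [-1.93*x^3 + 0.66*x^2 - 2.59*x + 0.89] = -5.79*x^2 + 1.32*x - 2.59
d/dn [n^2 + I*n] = 2*n + I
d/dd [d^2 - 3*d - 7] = 2*d - 3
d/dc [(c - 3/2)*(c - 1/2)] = 2*c - 2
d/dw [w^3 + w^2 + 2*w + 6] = 3*w^2 + 2*w + 2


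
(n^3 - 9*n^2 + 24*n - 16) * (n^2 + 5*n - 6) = n^5 - 4*n^4 - 27*n^3 + 158*n^2 - 224*n + 96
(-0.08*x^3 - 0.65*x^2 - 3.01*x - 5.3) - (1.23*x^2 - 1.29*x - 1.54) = -0.08*x^3 - 1.88*x^2 - 1.72*x - 3.76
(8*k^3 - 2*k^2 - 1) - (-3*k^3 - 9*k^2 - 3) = 11*k^3 + 7*k^2 + 2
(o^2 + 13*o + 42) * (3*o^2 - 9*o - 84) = 3*o^4 + 30*o^3 - 75*o^2 - 1470*o - 3528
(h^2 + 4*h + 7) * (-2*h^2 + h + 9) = -2*h^4 - 7*h^3 - h^2 + 43*h + 63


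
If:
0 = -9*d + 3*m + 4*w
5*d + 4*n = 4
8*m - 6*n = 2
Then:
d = 64*w/189 + 16/63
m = 16/21 - 20*w/63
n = 43/63 - 80*w/189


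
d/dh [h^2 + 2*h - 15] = 2*h + 2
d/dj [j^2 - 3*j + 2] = 2*j - 3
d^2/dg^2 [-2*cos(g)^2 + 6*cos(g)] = -6*cos(g) + 4*cos(2*g)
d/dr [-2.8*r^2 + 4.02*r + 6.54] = 4.02 - 5.6*r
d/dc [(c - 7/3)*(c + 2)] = 2*c - 1/3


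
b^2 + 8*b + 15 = (b + 3)*(b + 5)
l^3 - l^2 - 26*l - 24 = (l - 6)*(l + 1)*(l + 4)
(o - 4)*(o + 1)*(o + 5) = o^3 + 2*o^2 - 19*o - 20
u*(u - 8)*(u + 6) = u^3 - 2*u^2 - 48*u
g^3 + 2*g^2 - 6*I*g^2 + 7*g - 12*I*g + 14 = (g + 2)*(g - 7*I)*(g + I)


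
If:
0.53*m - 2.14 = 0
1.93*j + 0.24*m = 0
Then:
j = -0.50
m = 4.04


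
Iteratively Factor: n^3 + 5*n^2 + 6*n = (n)*(n^2 + 5*n + 6) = n*(n + 2)*(n + 3)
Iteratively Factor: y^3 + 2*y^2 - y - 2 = (y + 2)*(y^2 - 1) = (y + 1)*(y + 2)*(y - 1)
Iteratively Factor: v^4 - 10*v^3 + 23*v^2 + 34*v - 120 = (v - 5)*(v^3 - 5*v^2 - 2*v + 24) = (v - 5)*(v - 4)*(v^2 - v - 6) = (v - 5)*(v - 4)*(v + 2)*(v - 3)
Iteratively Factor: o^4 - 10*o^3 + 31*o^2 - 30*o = (o - 3)*(o^3 - 7*o^2 + 10*o) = (o - 3)*(o - 2)*(o^2 - 5*o) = (o - 5)*(o - 3)*(o - 2)*(o)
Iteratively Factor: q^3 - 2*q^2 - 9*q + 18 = (q - 2)*(q^2 - 9) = (q - 2)*(q + 3)*(q - 3)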